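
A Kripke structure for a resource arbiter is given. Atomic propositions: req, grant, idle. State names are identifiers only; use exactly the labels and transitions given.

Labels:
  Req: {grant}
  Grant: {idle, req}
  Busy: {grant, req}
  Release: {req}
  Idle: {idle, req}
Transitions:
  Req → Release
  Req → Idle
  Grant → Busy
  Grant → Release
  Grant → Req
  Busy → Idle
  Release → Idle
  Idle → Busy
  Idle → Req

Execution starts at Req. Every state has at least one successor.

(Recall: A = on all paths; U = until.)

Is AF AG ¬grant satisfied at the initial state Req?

States satisfying AG ¬grant: ∅.
States satisfying AF AG ¬grant: ∅.
There is a path from Req along which AG ¬grant never holds.
Req ∉ Sat(AF AG ¬grant).

Does not hold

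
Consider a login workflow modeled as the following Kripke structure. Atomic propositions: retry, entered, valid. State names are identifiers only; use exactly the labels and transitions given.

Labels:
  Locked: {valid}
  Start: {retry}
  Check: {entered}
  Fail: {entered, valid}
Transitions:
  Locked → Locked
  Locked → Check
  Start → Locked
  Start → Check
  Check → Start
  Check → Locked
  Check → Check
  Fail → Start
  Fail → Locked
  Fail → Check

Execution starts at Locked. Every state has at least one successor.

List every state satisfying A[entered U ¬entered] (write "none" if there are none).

{Locked, Start}

States satisfying entered: {Check, Fail}.
States satisfying ¬entered: {Locked, Start}.
States satisfying A[entered U ¬entered]: {Locked, Start}.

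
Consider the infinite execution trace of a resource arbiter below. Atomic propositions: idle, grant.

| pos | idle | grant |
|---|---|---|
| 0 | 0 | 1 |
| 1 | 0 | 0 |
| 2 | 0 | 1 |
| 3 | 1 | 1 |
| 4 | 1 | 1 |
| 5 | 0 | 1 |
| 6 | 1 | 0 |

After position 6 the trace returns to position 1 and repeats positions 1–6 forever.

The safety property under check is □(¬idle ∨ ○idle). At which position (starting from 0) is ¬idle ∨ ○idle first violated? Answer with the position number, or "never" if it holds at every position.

4

Check ¬idle ∨ ○idle at each position in order: 0 ✓, 1 ✓, 2 ✓, 3 ✓.
At position 4 the labels are {grant, idle} and the next position 5 has {grant}, so ¬idle ∨ ○idle is false there. This is the first violation.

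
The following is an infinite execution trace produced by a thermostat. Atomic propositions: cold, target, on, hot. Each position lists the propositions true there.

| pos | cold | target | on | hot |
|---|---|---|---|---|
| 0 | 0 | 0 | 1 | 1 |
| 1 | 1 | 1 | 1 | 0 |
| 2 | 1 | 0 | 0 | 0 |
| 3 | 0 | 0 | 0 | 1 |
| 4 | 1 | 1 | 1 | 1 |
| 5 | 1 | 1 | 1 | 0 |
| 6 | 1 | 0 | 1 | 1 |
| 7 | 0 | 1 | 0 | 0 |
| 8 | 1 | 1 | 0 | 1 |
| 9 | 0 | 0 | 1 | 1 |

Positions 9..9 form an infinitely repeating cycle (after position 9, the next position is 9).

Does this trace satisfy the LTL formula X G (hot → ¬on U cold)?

No

The position after 0 is 1; G (hot → ¬on U cold) is false there.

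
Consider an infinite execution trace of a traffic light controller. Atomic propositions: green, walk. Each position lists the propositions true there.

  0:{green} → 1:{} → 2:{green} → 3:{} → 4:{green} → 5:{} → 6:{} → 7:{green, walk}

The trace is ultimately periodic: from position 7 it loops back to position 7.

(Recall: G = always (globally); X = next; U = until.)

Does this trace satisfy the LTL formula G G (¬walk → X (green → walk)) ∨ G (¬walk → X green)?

Does not hold

G (¬walk → X (green → walk)) must hold at every position from 0 onward. It fails at position 0, so G G (¬walk → X (green → walk)) is false.
¬walk → X green must hold at every position from 0 onward. It fails at position 0, so G (¬walk → X green) is false.
Positions where ¬walk holds: 0, 1, 2, 3, 4, 5, 6.
Check X green at each: 0→fails, 1→ok, 2→fails, 3→ok, 4→fails, 5→fails, 6→ok.
At position 0: G G (¬walk → X (green → walk)) is false; G (¬walk → X green) is false; so G G (¬walk → X (green → walk)) ∨ G (¬walk → X green) is false.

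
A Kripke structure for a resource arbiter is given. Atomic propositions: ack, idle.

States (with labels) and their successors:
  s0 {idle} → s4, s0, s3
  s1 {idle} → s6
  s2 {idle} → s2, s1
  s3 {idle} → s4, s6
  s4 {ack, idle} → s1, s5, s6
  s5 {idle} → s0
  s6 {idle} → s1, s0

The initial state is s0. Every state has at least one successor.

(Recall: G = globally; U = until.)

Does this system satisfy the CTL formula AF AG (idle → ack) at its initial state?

States satisfying AG (idle → ack): ∅.
States satisfying AF AG (idle → ack): ∅.
There is a path from s0 along which AG (idle → ack) never holds.
s0 ∉ Sat(AF AG (idle → ack)).

No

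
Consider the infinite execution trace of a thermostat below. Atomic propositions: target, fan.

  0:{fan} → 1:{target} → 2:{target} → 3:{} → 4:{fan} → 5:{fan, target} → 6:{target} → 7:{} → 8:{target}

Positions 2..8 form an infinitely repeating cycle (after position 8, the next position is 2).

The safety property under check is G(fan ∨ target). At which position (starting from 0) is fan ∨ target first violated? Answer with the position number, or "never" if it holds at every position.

3

Check fan ∨ target at each position in order: 0 ✓, 1 ✓, 2 ✓.
At position 3 the labels are {}, so fan ∨ target is false there. This is the first violation.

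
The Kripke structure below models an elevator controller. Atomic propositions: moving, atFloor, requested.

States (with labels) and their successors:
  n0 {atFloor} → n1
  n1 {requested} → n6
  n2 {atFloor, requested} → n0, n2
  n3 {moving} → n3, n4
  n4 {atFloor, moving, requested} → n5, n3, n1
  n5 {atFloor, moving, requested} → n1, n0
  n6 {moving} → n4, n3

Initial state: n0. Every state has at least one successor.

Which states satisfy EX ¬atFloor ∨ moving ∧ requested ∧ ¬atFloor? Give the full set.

States satisfying ¬atFloor: {n1, n3, n6}.
States satisfying EX ¬atFloor: {n0, n1, n3, n4, n5, n6}.
States satisfying requested ∧ ¬atFloor: {n1}.
States satisfying moving ∧ requested ∧ ¬atFloor: ∅.
States satisfying EX ¬atFloor ∨ moving ∧ requested ∧ ¬atFloor: {n0, n1, n3, n4, n5, n6}.

{n0, n1, n3, n4, n5, n6}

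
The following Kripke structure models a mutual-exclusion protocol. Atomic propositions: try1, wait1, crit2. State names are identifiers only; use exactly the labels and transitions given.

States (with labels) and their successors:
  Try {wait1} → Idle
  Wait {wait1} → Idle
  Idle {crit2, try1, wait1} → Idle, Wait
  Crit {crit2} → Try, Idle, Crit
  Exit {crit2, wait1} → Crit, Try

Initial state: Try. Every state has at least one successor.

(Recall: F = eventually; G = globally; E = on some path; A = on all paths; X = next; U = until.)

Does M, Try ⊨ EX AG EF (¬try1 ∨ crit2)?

States satisfying AG EF (¬try1 ∨ crit2): {Try, Wait, Idle, Crit, Exit}.
States satisfying EX AG EF (¬try1 ∨ crit2): {Try, Wait, Idle, Crit, Exit}.
Try ∈ Sat(EX AG EF (¬try1 ∨ crit2)).

Holds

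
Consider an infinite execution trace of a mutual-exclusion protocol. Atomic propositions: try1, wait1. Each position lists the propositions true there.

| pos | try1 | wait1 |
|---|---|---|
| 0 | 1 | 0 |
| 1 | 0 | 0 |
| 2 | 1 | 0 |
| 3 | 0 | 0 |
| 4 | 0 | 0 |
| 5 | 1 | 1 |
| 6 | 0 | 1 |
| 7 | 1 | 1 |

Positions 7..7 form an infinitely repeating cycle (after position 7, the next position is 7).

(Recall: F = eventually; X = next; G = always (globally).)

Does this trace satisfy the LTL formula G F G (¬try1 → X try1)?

F G (¬try1 → X try1) holds at every position 0..7, and those are all positions ever visited, so G F G (¬try1 → X try1) holds.

Yes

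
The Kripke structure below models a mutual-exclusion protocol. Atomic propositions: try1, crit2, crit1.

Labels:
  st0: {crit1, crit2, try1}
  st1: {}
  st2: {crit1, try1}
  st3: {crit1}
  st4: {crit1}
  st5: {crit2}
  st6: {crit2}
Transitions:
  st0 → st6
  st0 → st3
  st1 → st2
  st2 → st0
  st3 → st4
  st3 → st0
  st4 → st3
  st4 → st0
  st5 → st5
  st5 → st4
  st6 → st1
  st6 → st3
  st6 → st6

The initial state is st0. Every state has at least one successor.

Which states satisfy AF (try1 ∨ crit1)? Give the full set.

States satisfying try1 ∨ crit1: {st0, st2, st3, st4}.
States satisfying AF (try1 ∨ crit1): {st0, st1, st2, st3, st4}.

{st0, st1, st2, st3, st4}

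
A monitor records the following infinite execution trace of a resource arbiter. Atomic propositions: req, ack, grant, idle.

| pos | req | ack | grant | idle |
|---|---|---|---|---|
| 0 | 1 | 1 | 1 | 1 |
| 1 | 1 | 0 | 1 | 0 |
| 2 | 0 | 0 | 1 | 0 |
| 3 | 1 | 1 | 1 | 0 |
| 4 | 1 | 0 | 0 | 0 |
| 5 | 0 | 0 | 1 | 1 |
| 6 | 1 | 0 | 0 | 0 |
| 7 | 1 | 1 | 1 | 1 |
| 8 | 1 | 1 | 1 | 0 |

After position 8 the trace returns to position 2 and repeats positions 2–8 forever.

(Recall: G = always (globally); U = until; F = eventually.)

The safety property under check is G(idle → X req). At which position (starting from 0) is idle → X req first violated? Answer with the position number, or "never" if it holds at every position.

idle → X req holds at every position 0..8, and those are all the positions the trace ever visits, so the invariant G(idle → X req) is never violated.

never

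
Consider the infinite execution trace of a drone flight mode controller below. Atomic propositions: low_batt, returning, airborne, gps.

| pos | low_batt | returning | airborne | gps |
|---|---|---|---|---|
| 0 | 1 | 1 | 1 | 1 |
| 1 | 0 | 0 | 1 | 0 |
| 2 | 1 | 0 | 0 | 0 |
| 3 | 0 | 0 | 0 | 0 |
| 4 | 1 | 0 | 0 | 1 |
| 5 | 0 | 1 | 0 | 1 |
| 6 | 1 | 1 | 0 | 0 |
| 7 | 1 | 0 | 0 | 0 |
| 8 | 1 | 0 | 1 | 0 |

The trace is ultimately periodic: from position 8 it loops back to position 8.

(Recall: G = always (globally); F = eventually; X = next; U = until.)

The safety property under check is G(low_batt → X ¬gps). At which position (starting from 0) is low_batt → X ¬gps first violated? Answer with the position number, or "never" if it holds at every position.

Check low_batt → X ¬gps at each position in order: 0 ✓, 1 ✓, 2 ✓, 3 ✓.
At position 4 the labels are {gps, low_batt} and the next position 5 has {gps, returning}, so low_batt → X ¬gps is false there. This is the first violation.

4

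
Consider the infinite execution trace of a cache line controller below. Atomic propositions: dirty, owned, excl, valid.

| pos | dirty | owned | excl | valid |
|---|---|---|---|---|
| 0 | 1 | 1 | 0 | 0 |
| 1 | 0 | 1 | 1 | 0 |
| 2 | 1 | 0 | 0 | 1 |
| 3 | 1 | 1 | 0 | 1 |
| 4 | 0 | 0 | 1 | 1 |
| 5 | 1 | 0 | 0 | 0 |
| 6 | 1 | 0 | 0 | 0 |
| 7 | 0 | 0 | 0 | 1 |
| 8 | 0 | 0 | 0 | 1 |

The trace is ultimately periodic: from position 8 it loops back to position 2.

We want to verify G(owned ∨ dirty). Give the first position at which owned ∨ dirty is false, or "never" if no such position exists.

Check owned ∨ dirty at each position in order: 0 ✓, 1 ✓, 2 ✓, 3 ✓.
At position 4 the labels are {excl, valid}, so owned ∨ dirty is false there. This is the first violation.

4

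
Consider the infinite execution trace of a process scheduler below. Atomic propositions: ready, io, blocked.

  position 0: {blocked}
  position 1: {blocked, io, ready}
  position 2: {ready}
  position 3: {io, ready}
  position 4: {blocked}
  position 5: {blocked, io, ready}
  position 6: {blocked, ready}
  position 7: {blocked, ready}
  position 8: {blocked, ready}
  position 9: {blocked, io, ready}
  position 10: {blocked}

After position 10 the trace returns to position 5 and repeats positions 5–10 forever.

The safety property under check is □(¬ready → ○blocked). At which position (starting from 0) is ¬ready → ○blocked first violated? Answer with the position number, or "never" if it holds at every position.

¬ready → ○blocked holds at every position 0..10, and those are all the positions the trace ever visits, so the invariant □(¬ready → ○blocked) is never violated.

never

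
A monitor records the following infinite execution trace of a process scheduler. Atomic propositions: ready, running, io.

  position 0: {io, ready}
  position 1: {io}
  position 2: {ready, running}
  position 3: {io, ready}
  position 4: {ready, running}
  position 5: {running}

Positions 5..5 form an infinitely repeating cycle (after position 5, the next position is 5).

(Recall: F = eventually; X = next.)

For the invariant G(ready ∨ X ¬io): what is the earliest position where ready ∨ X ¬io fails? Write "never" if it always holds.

never

ready ∨ X ¬io holds at every position 0..5, and those are all the positions the trace ever visits, so the invariant G(ready ∨ X ¬io) is never violated.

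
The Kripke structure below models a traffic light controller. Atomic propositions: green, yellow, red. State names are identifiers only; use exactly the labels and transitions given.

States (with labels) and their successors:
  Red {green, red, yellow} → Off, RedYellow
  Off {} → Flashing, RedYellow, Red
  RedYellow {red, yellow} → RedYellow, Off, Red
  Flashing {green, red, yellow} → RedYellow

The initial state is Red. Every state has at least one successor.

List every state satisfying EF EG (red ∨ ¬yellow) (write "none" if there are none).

States satisfying EG (red ∨ ¬yellow): {Red, Off, RedYellow, Flashing}.
States satisfying EF EG (red ∨ ¬yellow): {Red, Off, RedYellow, Flashing}.

{Red, Off, RedYellow, Flashing}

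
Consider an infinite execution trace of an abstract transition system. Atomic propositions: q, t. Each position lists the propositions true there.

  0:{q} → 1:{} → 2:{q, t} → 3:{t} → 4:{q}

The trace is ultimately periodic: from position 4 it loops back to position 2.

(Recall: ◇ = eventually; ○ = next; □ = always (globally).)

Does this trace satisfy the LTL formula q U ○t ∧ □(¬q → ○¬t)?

Violated

Walking from position 0: ○t first holds at position 1, and q holds at every earlier position along the way, so q U ○t holds.
¬q → ○¬t must hold at every position from 0 onward. It fails at position 1, so □(¬q → ○¬t) is false.
Positions where ¬q holds: 1, 3.
Check ○¬t at each: 1→fails, 3→ok.
At position 0: q U ○t is true; □(¬q → ○¬t) is false; so q U ○t ∧ □(¬q → ○¬t) is false.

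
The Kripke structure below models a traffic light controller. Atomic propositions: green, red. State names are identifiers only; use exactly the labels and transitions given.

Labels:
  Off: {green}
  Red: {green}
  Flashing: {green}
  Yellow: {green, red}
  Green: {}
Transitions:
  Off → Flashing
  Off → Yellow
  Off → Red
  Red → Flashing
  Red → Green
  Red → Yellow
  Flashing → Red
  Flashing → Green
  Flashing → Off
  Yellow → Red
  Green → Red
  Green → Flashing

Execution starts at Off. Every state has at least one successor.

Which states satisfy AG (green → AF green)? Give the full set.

States satisfying green → AF green: {Off, Red, Flashing, Yellow, Green}.
States satisfying AG (green → AF green): {Off, Red, Flashing, Yellow, Green}.

{Off, Red, Flashing, Yellow, Green}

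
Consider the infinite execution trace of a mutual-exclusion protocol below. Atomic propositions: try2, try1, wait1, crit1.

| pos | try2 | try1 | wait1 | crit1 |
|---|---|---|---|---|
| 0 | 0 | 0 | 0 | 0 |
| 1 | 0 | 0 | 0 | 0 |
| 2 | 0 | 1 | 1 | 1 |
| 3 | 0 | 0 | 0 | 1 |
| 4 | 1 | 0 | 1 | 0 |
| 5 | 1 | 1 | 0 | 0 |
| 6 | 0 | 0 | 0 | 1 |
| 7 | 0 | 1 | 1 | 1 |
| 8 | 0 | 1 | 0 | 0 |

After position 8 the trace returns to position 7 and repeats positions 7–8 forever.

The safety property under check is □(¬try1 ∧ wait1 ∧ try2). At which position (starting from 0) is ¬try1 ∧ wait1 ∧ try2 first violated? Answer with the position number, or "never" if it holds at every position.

At position 0 the labels are {}, so ¬try1 ∧ wait1 ∧ try2 is false there. This is the first violation.

0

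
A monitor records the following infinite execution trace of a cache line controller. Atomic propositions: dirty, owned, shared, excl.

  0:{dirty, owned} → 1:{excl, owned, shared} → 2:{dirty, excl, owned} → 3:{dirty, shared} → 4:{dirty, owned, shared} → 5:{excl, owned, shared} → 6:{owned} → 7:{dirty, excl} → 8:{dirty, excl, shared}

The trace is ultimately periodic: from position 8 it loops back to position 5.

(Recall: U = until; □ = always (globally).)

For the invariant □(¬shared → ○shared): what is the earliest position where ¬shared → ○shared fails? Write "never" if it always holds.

Check ¬shared → ○shared at each position in order: 0 ✓, 1 ✓, 2 ✓, 3 ✓, 4 ✓, 5 ✓.
At position 6 the labels are {owned} and the next position 7 has {dirty, excl}, so ¬shared → ○shared is false there. This is the first violation.

6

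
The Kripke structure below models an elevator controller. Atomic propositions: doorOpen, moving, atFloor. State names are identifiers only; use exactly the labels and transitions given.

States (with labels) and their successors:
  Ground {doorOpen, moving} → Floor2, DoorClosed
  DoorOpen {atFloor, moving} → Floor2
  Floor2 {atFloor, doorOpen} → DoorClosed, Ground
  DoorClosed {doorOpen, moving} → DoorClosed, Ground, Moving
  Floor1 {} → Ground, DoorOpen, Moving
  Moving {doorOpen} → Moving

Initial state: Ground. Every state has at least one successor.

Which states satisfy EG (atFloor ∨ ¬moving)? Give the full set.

{Floor1, Moving}

States satisfying atFloor ∨ ¬moving: {DoorOpen, Floor2, Floor1, Moving}.
States satisfying EG (atFloor ∨ ¬moving): {Floor1, Moving}.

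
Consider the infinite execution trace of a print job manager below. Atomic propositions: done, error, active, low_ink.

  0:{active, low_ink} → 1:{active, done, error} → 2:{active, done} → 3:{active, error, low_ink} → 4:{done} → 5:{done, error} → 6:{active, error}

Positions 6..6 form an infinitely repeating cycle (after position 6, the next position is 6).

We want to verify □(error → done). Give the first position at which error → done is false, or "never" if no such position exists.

3

Check error → done at each position in order: 0 ✓, 1 ✓, 2 ✓.
At position 3 the labels are {active, error, low_ink}, so error → done is false there. This is the first violation.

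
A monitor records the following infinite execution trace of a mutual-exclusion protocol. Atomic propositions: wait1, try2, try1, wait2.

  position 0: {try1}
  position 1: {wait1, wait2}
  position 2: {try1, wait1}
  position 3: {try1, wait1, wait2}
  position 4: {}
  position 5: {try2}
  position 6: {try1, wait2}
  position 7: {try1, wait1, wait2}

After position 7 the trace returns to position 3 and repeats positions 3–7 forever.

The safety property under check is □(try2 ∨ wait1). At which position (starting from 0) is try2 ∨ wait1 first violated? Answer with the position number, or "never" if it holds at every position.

At position 0 the labels are {try1}, so try2 ∨ wait1 is false there. This is the first violation.

0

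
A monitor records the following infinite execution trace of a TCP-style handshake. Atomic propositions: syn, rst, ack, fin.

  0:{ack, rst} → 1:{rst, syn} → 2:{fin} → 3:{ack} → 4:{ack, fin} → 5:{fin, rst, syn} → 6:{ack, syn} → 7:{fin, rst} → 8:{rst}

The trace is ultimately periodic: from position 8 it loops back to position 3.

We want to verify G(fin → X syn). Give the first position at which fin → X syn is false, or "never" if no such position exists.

2

Check fin → X syn at each position in order: 0 ✓, 1 ✓.
At position 2 the labels are {fin} and the next position 3 has {ack}, so fin → X syn is false there. This is the first violation.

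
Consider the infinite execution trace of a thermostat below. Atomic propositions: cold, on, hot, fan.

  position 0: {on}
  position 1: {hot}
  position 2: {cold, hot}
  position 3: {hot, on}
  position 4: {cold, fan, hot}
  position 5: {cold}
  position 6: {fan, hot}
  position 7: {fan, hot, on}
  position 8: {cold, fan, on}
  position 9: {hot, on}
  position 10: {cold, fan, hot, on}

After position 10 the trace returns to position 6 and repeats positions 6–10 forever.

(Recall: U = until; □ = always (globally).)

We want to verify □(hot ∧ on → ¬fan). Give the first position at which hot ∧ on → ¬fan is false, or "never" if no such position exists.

Check hot ∧ on → ¬fan at each position in order: 0 ✓, 1 ✓, 2 ✓, 3 ✓, 4 ✓, 5 ✓, 6 ✓.
At position 7 the labels are {fan, hot, on}, so hot ∧ on → ¬fan is false there. This is the first violation.

7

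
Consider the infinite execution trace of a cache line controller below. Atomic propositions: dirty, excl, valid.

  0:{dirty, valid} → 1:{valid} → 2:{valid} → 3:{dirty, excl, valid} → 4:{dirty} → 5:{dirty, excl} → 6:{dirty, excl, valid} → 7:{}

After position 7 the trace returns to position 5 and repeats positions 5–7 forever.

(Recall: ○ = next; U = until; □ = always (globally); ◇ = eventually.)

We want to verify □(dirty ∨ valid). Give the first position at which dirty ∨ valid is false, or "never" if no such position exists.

Check dirty ∨ valid at each position in order: 0 ✓, 1 ✓, 2 ✓, 3 ✓, 4 ✓, 5 ✓, 6 ✓.
At position 7 the labels are {}, so dirty ∨ valid is false there. This is the first violation.

7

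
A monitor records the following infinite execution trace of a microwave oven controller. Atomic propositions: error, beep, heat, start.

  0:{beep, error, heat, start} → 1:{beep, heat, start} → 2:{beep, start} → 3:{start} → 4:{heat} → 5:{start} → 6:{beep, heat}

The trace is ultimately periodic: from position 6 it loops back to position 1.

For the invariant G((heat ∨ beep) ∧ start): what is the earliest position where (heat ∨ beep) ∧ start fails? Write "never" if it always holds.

Check (heat ∨ beep) ∧ start at each position in order: 0 ✓, 1 ✓, 2 ✓.
At position 3 the labels are {start}, so (heat ∨ beep) ∧ start is false there. This is the first violation.

3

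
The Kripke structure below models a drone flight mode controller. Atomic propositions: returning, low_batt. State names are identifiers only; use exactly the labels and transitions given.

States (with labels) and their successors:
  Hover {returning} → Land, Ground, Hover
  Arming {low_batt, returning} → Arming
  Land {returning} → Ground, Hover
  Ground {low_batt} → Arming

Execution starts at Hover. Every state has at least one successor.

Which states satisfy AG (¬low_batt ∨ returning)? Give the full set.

{Arming}

States satisfying ¬low_batt ∨ returning: {Hover, Arming, Land}.
States satisfying AG (¬low_batt ∨ returning): {Arming}.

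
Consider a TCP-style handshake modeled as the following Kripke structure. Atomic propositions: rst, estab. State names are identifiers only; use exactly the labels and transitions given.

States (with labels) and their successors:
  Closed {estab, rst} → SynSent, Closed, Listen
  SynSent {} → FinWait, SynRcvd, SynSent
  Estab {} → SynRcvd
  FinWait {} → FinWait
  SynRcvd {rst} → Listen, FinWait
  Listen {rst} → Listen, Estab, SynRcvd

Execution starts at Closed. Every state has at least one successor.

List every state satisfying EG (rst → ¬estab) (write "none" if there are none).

{SynSent, Estab, FinWait, SynRcvd, Listen}

States satisfying rst → ¬estab: {SynSent, Estab, FinWait, SynRcvd, Listen}.
States satisfying EG (rst → ¬estab): {SynSent, Estab, FinWait, SynRcvd, Listen}.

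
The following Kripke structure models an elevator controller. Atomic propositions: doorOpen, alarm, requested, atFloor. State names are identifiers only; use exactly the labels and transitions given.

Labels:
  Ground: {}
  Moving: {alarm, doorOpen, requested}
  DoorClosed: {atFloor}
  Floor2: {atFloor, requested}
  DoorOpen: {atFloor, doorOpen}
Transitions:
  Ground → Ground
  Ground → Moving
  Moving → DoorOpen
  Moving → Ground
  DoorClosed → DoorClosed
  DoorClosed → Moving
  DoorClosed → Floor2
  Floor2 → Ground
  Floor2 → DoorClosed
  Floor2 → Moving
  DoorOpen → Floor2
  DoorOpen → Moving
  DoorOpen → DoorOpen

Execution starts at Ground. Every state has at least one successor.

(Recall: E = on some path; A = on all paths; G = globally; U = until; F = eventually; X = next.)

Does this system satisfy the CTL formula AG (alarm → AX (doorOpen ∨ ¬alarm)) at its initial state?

States satisfying alarm → AX (doorOpen ∨ ¬alarm): {Ground, Moving, DoorClosed, Floor2, DoorOpen}.
States satisfying AG (alarm → AX (doorOpen ∨ ¬alarm)): {Ground, Moving, DoorClosed, Floor2, DoorOpen}.
Every state reachable from Ground satisfies alarm → AX (doorOpen ∨ ¬alarm).
Ground ∈ Sat(AG (alarm → AX (doorOpen ∨ ¬alarm))).

Holds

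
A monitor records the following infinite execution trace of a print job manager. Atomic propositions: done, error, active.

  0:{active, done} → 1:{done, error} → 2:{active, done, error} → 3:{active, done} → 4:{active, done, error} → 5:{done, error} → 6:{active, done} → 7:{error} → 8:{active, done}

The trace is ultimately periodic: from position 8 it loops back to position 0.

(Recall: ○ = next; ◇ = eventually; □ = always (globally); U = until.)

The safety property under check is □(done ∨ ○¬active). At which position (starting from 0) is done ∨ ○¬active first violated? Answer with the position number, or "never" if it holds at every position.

Check done ∨ ○¬active at each position in order: 0 ✓, 1 ✓, 2 ✓, 3 ✓, 4 ✓, 5 ✓, 6 ✓.
At position 7 the labels are {error} and the next position 8 has {active, done}, so done ∨ ○¬active is false there. This is the first violation.

7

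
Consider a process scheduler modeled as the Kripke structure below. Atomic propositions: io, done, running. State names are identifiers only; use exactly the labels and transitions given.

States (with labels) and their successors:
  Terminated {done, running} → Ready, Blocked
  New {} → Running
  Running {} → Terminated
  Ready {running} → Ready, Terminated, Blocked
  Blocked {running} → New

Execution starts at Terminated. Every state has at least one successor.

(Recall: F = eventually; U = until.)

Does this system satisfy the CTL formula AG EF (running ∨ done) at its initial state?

Holds

States satisfying EF (running ∨ done): {Terminated, New, Running, Ready, Blocked}.
States satisfying AG EF (running ∨ done): {Terminated, New, Running, Ready, Blocked}.
Every state reachable from Terminated satisfies EF (running ∨ done).
Terminated ∈ Sat(AG EF (running ∨ done)).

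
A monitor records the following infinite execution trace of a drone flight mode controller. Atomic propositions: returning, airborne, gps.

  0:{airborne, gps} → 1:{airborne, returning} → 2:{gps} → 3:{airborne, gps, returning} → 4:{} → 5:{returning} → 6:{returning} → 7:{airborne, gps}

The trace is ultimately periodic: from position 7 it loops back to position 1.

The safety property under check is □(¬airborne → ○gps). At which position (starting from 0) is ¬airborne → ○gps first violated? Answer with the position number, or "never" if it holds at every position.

4

Check ¬airborne → ○gps at each position in order: 0 ✓, 1 ✓, 2 ✓, 3 ✓.
At position 4 the labels are {} and the next position 5 has {returning}, so ¬airborne → ○gps is false there. This is the first violation.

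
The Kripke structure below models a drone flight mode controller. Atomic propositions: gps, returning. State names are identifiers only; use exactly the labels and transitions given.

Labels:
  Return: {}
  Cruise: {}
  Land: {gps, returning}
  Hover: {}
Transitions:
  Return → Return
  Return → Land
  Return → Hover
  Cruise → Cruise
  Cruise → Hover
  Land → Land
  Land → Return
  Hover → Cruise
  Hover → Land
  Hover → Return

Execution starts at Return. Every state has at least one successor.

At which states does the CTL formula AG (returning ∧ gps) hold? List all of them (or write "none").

States satisfying returning ∧ gps: {Land}.
States satisfying AG (returning ∧ gps): ∅.

none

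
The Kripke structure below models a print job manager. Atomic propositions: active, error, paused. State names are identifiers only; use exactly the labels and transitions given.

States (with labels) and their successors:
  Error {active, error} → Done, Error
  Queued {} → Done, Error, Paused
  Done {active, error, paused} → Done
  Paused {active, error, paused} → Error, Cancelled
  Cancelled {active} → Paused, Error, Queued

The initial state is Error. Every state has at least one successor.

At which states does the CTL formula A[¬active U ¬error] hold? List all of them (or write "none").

{Queued, Cancelled}

States satisfying ¬active: {Queued}.
States satisfying ¬error: {Queued, Cancelled}.
States satisfying A[¬active U ¬error]: {Queued, Cancelled}.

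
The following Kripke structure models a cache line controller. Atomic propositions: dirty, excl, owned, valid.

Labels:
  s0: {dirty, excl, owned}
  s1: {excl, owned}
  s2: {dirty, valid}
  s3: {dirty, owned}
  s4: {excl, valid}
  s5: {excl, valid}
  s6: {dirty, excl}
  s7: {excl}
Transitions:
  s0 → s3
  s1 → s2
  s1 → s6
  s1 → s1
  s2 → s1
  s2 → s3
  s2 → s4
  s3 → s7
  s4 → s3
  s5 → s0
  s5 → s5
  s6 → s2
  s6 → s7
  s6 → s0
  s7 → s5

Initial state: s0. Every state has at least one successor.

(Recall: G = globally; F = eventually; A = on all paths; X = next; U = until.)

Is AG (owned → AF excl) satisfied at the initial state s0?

States satisfying owned → AF excl: {s0, s1, s2, s3, s4, s5, s6, s7}.
States satisfying AG (owned → AF excl): {s0, s1, s2, s3, s4, s5, s6, s7}.
Every state reachable from s0 satisfies owned → AF excl.
s0 ∈ Sat(AG (owned → AF excl)).

Holds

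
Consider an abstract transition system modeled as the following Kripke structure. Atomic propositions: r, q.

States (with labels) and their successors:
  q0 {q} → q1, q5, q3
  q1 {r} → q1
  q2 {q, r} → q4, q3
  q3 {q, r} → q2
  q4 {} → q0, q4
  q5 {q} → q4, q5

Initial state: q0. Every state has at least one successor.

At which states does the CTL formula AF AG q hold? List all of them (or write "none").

none

States satisfying AG q: ∅.
States satisfying AF AG q: ∅.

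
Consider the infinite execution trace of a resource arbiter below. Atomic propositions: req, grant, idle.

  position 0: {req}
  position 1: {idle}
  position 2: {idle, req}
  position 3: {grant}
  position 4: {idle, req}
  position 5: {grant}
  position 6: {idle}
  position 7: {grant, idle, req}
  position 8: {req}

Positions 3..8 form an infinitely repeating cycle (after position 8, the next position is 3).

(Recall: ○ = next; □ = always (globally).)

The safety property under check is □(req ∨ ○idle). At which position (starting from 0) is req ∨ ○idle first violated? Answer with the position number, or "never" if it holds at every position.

req ∨ ○idle holds at every position 0..8, and those are all the positions the trace ever visits, so the invariant □(req ∨ ○idle) is never violated.

never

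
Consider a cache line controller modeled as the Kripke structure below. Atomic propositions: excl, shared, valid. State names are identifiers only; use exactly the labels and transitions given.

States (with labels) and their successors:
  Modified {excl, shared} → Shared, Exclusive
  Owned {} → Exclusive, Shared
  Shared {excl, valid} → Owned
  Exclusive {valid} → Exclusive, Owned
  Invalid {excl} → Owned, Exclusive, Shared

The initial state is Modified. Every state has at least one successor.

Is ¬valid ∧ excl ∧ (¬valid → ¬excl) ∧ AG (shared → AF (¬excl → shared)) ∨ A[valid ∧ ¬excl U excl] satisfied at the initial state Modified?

Holds

States satisfying ¬valid: {Modified, Owned, Invalid}.
States satisfying ¬valid ∧ excl: {Modified, Invalid}.
States satisfying ¬excl: {Owned, Exclusive}.
States satisfying ¬valid → ¬excl: {Owned, Shared, Exclusive}.
States satisfying ¬valid ∧ excl ∧ (¬valid → ¬excl): ∅.
States satisfying shared → AF (¬excl → shared): {Modified, Owned, Shared, Exclusive, Invalid}.
States satisfying AG (shared → AF (¬excl → shared)): {Modified, Owned, Shared, Exclusive, Invalid}.
States satisfying valid ∧ ¬excl: {Exclusive}.
States satisfying excl: {Modified, Shared, Invalid}.
States satisfying A[valid ∧ ¬excl U excl]: {Modified, Shared, Invalid}.
States satisfying ¬valid ∧ excl ∧ (¬valid → ¬excl) ∧ AG (shared → AF (¬excl → shared)) ∨ A[valid ∧ ¬excl U excl]: {Modified, Shared, Invalid}.
Modified ∈ Sat(¬valid ∧ excl ∧ (¬valid → ¬excl) ∧ AG (shared → AF (¬excl → shared)) ∨ A[valid ∧ ¬excl U excl]).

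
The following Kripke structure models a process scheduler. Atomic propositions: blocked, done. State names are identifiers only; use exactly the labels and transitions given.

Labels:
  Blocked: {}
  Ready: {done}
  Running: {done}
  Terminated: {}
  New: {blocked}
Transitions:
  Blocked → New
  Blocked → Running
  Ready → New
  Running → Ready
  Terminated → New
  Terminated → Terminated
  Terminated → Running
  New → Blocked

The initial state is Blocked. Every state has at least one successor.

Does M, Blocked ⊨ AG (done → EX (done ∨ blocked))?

States satisfying done → EX (done ∨ blocked): {Blocked, Ready, Running, Terminated, New}.
States satisfying AG (done → EX (done ∨ blocked)): {Blocked, Ready, Running, Terminated, New}.
Every state reachable from Blocked satisfies done → EX (done ∨ blocked).
Blocked ∈ Sat(AG (done → EX (done ∨ blocked))).

Holds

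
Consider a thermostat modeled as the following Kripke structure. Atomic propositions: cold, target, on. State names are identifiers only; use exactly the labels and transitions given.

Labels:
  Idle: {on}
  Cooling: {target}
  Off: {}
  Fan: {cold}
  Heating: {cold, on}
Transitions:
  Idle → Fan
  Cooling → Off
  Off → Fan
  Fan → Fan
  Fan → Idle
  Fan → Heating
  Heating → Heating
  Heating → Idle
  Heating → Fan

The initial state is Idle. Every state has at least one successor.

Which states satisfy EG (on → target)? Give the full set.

{Cooling, Off, Fan}

States satisfying on → target: {Cooling, Off, Fan}.
States satisfying EG (on → target): {Cooling, Off, Fan}.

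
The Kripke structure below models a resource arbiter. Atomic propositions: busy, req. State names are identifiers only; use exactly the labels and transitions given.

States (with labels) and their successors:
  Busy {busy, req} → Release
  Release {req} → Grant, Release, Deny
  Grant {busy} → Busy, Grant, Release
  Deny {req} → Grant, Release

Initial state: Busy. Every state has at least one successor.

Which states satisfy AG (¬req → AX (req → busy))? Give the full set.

States satisfying ¬req → AX (req → busy): {Busy, Release, Deny}.
States satisfying AG (¬req → AX (req → busy)): ∅.

none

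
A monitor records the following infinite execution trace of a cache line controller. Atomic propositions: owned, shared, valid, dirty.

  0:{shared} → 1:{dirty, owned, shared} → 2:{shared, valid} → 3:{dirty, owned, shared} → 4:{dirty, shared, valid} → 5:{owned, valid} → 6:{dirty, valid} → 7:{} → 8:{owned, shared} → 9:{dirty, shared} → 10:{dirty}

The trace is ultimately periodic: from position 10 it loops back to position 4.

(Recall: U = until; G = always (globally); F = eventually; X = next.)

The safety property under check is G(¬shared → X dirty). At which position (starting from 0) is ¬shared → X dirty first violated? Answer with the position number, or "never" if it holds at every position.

6

Check ¬shared → X dirty at each position in order: 0 ✓, 1 ✓, 2 ✓, 3 ✓, 4 ✓, 5 ✓.
At position 6 the labels are {dirty, valid} and the next position 7 has {}, so ¬shared → X dirty is false there. This is the first violation.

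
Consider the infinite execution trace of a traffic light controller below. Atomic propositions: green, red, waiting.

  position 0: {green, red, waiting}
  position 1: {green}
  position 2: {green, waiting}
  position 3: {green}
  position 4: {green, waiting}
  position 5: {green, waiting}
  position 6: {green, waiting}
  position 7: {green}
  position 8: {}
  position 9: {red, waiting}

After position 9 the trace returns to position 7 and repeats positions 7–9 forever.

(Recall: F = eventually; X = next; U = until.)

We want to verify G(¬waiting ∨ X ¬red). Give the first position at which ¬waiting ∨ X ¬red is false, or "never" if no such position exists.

never

¬waiting ∨ X ¬red holds at every position 0..9, and those are all the positions the trace ever visits, so the invariant G(¬waiting ∨ X ¬red) is never violated.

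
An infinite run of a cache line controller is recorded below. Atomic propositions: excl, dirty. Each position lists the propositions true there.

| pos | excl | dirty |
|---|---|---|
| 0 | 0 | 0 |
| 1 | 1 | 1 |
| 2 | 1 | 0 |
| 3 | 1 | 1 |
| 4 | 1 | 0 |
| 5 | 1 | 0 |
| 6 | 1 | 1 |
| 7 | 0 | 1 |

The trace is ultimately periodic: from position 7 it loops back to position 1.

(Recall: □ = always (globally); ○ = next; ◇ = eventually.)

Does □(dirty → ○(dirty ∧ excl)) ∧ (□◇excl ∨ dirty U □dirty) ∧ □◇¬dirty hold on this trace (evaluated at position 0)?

◇¬dirty holds at every position 0..7, and those are all positions ever visited, so □◇¬dirty holds.
At position 0: □(dirty → ○(dirty ∧ excl)) ∧ (□◇excl ∨ dirty U □dirty) is false; □◇¬dirty is true; so □(dirty → ○(dirty ∧ excl)) ∧ (□◇excl ∨ dirty U □dirty) ∧ □◇¬dirty is false.

Violated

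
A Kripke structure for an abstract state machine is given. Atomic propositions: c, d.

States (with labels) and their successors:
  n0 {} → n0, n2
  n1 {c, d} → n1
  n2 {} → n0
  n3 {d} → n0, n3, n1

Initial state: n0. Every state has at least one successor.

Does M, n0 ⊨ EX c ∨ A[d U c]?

States satisfying c: {n1}.
States satisfying EX c: {n1, n3}.
States satisfying d: {n1, n3}.
States satisfying A[d U c]: {n1}.
States satisfying EX c ∨ A[d U c]: {n1, n3}.
n0 ∉ Sat(EX c ∨ A[d U c]).

Does not hold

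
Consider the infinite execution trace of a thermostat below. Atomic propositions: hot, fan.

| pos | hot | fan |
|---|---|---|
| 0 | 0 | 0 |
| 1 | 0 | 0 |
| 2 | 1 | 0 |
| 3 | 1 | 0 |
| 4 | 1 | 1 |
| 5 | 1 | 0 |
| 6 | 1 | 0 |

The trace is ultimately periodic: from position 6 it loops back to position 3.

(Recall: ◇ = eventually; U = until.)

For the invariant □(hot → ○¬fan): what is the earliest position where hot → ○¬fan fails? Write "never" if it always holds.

Check hot → ○¬fan at each position in order: 0 ✓, 1 ✓, 2 ✓.
At position 3 the labels are {hot} and the next position 4 has {fan, hot}, so hot → ○¬fan is false there. This is the first violation.

3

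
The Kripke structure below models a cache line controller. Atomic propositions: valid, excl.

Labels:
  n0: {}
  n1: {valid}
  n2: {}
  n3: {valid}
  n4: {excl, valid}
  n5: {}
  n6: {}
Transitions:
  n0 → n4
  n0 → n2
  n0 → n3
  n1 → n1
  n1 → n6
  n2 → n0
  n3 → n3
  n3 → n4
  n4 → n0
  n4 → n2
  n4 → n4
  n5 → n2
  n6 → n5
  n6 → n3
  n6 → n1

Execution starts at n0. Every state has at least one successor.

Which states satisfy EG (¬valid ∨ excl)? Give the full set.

States satisfying ¬valid ∨ excl: {n0, n2, n4, n5, n6}.
States satisfying EG (¬valid ∨ excl): {n0, n2, n4, n5, n6}.

{n0, n2, n4, n5, n6}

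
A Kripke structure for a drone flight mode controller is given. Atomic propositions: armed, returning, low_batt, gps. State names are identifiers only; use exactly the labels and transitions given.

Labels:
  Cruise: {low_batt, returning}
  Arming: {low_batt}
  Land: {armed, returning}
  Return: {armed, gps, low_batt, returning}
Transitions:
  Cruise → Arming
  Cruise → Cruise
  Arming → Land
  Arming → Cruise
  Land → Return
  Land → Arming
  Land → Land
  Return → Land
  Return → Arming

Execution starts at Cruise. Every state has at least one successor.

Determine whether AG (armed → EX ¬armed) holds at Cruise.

Holds

States satisfying armed → EX ¬armed: {Cruise, Arming, Land, Return}.
States satisfying AG (armed → EX ¬armed): {Cruise, Arming, Land, Return}.
Every state reachable from Cruise satisfies armed → EX ¬armed.
Cruise ∈ Sat(AG (armed → EX ¬armed)).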